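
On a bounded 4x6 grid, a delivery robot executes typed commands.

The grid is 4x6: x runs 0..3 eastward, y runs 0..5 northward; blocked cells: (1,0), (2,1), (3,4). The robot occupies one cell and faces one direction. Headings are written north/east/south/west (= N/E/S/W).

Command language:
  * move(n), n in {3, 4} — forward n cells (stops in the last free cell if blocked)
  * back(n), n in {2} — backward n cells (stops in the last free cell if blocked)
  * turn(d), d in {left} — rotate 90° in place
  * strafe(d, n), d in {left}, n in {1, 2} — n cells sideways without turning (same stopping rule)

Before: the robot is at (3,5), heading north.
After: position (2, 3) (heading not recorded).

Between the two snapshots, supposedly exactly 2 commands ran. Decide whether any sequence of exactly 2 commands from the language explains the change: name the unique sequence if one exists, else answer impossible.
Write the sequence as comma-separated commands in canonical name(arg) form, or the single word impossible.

strafe(left, 1), back(2)

key: running back(2) before strafe(left, 1) would end elsewhere — order is forced
begin: at (3,5), heading north
t=1 strafe(left, 1) ⇒ at (2,5), heading north
t=2 back(2) ⇒ at (2,3), heading north
no other 2-command option fits: unique.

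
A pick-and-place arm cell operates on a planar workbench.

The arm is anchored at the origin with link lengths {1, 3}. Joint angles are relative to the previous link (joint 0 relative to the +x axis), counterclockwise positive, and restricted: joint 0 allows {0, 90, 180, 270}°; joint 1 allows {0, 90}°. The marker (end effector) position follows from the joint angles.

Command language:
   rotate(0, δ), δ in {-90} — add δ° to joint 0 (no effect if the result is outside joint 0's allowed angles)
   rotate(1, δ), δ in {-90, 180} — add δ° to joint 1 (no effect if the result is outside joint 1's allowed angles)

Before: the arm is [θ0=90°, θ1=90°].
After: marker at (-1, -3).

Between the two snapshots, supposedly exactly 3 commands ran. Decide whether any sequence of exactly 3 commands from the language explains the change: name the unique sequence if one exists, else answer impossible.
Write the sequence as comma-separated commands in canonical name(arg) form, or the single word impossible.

rotate(0, -90), rotate(0, -90), rotate(0, -90)

t0: [θ0=90°, θ1=90°]
[1] after rotate(0, -90): [θ0=0°, θ1=90°]
[2] after rotate(0, -90): [θ0=270°, θ1=90°]
[3] after rotate(0, -90): [θ0=180°, θ1=90°]
no rival 3-sequence matches.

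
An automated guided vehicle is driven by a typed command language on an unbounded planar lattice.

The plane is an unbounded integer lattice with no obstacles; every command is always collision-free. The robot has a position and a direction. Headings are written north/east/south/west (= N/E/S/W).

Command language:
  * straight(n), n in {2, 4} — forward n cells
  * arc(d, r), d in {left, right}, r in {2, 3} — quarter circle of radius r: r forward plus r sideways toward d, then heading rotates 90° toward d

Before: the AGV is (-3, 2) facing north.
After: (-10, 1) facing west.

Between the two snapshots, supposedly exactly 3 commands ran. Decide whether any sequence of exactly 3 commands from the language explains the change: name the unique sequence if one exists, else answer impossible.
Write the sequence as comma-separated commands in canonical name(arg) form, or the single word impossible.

key: order matters: swapping arc(left, 3) and arc(right, 2) lands elsewhere
initial: (-3, 2) facing north
t=1 arc(left, 3) ⇒ (-6, 5) facing west
t=2 arc(left, 2) ⇒ (-8, 3) facing south
t=3 arc(right, 2) ⇒ (-10, 1) facing west
all 216 alternatives checked — unique.

arc(left, 3), arc(left, 2), arc(right, 2)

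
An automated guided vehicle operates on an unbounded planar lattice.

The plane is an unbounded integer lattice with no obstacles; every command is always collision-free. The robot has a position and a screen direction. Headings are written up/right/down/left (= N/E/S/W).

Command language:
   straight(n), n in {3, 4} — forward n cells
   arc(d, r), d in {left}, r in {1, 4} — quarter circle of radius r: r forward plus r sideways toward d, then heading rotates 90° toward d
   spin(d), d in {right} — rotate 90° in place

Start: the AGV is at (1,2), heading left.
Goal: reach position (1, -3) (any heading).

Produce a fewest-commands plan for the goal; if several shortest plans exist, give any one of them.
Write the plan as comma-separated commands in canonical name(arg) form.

initial: at (1,2), heading left
[1] after straight(3): at (-2,2), heading left
[2] after arc(left, 1): at (-3,1), heading down
[3] after arc(left, 4): at (1,-3), heading right
no 2-step plan works, so 3 is optimal.

straight(3), arc(left, 1), arc(left, 4)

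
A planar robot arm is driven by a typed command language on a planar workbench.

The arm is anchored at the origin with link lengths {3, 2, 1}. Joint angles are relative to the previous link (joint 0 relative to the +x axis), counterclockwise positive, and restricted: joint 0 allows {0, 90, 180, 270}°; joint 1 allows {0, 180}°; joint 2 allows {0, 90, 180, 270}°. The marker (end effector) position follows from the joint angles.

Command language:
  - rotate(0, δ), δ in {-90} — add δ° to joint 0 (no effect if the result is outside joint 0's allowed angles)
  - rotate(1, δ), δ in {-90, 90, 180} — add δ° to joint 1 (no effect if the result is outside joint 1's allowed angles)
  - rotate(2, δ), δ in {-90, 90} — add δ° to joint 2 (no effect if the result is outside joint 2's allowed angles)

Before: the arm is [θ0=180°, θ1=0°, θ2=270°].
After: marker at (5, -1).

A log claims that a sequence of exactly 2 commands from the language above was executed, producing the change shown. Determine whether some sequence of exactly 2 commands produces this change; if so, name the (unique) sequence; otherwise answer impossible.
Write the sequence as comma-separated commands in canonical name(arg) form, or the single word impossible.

t0: [θ0=180°, θ1=0°, θ2=270°]
t=1 rotate(0, -90) ⇒ [θ0=90°, θ1=0°, θ2=270°]
t=2 rotate(0, -90) ⇒ [θ0=0°, θ1=0°, θ2=270°]
no other 2-command option fits: unique.

rotate(0, -90), rotate(0, -90)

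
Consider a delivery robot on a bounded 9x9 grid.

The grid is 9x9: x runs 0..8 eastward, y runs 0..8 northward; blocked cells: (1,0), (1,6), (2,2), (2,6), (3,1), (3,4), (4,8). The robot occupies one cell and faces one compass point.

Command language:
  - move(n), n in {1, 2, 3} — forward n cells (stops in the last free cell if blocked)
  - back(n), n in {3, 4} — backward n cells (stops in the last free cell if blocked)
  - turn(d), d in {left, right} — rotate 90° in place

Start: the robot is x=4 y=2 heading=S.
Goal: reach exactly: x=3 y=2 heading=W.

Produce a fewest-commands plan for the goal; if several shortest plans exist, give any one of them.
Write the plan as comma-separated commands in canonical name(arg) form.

turn(right), move(1)

initial: x=4 y=2 heading=S
t=1 turn(right) ⇒ x=4 y=2 heading=W
t=2 move(1) ⇒ x=3 y=2 heading=W
shorter routes all fall short; 2 is best.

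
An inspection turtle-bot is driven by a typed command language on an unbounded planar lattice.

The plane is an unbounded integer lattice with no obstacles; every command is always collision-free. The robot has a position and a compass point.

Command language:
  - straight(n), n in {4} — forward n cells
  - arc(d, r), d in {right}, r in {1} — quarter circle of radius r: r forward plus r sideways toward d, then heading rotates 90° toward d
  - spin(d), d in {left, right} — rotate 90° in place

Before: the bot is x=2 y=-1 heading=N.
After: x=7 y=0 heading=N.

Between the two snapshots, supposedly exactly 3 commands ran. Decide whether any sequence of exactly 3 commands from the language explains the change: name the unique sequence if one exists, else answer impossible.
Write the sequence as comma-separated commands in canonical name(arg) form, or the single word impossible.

key: running spin(left) before arc(right, 1) would end elsewhere — order is forced
from: x=2 y=-1 heading=N
t=1 arc(right, 1) ⇒ x=3 y=0 heading=E
t=2 straight(4) ⇒ x=7 y=0 heading=E
t=3 spin(left) ⇒ x=7 y=0 heading=N
no rival 3-sequence matches.

arc(right, 1), straight(4), spin(left)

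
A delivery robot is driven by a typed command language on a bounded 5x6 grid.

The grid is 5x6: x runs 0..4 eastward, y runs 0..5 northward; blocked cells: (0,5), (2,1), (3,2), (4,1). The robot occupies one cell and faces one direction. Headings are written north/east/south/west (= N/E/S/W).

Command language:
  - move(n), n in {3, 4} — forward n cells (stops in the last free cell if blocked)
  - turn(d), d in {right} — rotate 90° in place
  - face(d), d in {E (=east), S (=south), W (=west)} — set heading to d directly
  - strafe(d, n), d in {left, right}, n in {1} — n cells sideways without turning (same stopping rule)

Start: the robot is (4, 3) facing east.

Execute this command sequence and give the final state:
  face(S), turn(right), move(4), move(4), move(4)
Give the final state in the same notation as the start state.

(0, 3) facing west

initial: (4, 3) facing east
[1] after face(S): (4, 3) facing south
[2] after turn(right): (4, 3) facing west
[3] after move(4): (0, 3) facing west
[4] after move(4): (0, 3) facing west
[5] after move(4): (0, 3) facing west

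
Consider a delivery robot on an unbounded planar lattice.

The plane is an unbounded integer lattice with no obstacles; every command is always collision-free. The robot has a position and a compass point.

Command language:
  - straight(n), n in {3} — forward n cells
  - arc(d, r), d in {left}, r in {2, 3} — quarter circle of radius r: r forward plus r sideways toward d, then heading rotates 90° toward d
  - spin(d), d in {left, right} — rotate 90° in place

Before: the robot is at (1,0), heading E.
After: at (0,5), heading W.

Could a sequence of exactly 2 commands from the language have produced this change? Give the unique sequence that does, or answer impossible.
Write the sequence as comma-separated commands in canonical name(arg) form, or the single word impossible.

arc(left, 2), arc(left, 3)

key: order matters: swapping arc(left, 2) and arc(left, 3) lands elsewhere
start: at (1,0), heading E
1. arc(left, 2) → at (3,2), heading N
2. arc(left, 3) → at (0,5), heading W
no other 2-command option fits: unique.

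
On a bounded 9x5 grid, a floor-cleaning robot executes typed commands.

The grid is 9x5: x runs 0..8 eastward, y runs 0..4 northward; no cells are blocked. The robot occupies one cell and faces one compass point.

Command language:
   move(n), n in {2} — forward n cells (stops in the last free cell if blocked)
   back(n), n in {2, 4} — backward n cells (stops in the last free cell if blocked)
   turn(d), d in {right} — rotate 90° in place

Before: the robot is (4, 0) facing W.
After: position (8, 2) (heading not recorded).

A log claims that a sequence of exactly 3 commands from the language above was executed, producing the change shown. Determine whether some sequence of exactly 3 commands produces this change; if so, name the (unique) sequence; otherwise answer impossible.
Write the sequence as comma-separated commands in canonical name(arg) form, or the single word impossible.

back(4), turn(right), move(2)

key: order matters: swapping back(4) and move(2) lands elsewhere
t0: (4, 0) facing W
1. back(4) → (8, 0) facing W
2. turn(right) → (8, 0) facing N
3. move(2) → (8, 2) facing N
no rival 3-sequence matches.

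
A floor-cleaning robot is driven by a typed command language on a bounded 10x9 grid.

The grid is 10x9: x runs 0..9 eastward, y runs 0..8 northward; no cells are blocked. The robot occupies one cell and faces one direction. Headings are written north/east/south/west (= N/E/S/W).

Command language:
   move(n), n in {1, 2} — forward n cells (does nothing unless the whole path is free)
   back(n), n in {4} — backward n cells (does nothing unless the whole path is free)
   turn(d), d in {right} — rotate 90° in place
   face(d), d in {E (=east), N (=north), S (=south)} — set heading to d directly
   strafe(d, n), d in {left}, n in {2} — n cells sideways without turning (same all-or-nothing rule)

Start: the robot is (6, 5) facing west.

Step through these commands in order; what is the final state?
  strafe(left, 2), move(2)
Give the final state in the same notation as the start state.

(4, 3) facing west

begin: (6, 5) facing west
step 1 (strafe(left, 2)): (6, 3) facing west
step 2 (move(2)): (4, 3) facing west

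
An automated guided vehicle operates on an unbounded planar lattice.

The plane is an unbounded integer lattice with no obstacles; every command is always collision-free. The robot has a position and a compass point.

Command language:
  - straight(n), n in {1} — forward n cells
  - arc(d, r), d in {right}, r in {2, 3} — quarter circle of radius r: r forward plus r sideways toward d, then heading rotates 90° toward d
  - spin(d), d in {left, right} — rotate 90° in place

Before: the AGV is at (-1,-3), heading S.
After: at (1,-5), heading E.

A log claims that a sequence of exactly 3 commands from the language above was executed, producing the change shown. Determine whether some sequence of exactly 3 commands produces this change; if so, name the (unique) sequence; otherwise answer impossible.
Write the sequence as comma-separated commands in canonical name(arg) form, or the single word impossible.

key: position moved to (1,-5) AND the heading swung to E — translation plus rotation needed
t0: at (-1,-3), heading S
[1] after spin(left): at (-1,-3), heading E
[2] after arc(right, 2): at (1,-5), heading S
[3] after spin(left): at (1,-5), heading E
no rival 3-sequence matches.

spin(left), arc(right, 2), spin(left)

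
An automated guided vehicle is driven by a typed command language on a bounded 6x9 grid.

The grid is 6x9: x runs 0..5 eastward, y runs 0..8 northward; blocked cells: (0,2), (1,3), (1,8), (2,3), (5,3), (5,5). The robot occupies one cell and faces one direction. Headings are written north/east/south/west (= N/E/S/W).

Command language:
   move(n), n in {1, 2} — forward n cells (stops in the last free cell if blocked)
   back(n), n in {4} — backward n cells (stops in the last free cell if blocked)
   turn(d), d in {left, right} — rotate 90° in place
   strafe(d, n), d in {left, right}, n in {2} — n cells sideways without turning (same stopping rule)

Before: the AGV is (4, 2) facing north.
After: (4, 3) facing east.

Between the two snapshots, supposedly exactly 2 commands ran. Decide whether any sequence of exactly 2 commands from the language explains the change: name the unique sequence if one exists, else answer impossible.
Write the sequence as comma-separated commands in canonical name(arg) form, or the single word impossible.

move(1), turn(right)

key: running turn(right) before move(1) would end elsewhere — order is forced
start: (4, 2) facing north
t=1 move(1) ⇒ (4, 3) facing north
t=2 turn(right) ⇒ (4, 3) facing east
no rival 2-sequence matches.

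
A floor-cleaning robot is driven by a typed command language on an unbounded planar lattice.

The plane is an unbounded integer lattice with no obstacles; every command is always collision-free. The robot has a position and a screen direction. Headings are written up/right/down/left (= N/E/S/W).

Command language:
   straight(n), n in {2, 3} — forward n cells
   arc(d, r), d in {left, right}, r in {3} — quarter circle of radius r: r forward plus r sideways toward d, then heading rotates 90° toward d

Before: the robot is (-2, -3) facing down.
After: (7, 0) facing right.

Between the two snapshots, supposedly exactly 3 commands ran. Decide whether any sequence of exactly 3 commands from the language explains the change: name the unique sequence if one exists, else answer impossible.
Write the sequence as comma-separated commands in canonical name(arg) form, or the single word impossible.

key: position moved to (7,0) AND the heading swung to E — translation plus rotation needed
start: (-2, -3) facing down
t=1 arc(left, 3) ⇒ (1, -6) facing right
t=2 arc(left, 3) ⇒ (4, -3) facing up
t=3 arc(right, 3) ⇒ (7, 0) facing right
no rival 3-sequence matches.

arc(left, 3), arc(left, 3), arc(right, 3)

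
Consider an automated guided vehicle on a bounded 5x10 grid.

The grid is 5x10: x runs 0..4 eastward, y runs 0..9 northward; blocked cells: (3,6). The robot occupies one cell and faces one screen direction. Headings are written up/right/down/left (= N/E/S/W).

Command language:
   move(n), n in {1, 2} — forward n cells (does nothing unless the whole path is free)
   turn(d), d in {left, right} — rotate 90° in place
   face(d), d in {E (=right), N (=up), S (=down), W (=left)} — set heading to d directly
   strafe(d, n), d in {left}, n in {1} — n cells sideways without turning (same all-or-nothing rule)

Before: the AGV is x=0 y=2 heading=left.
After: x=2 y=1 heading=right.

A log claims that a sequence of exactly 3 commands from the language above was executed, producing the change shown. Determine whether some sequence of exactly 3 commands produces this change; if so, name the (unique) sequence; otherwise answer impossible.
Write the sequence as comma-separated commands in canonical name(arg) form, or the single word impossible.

key: position moved to (2,1) AND the heading swung to E — translation plus rotation needed
start: x=0 y=2 heading=left
[1] after strafe(left, 1): x=0 y=1 heading=left
[2] after face(E): x=0 y=1 heading=right
[3] after move(2): x=2 y=1 heading=right
no rival 3-sequence matches.

strafe(left, 1), face(E), move(2)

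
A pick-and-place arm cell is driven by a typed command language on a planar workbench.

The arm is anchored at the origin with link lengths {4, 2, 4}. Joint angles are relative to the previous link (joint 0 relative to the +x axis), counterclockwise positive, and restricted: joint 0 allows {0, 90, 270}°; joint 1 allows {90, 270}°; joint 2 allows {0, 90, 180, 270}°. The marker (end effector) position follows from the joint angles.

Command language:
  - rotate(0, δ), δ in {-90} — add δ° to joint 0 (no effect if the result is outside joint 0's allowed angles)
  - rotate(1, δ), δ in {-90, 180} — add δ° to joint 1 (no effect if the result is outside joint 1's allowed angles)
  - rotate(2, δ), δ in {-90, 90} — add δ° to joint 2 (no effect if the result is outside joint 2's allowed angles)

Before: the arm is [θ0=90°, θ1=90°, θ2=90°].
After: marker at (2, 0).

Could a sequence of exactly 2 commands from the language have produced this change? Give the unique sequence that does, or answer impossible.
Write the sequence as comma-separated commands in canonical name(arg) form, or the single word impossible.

begin: [θ0=90°, θ1=90°, θ2=90°]
step 1 (rotate(0, -90)): [θ0=0°, θ1=90°, θ2=90°]
step 2 (rotate(0, -90)): [θ0=270°, θ1=90°, θ2=90°]
uniquely the one of 25 2-step routes that fits.

rotate(0, -90), rotate(0, -90)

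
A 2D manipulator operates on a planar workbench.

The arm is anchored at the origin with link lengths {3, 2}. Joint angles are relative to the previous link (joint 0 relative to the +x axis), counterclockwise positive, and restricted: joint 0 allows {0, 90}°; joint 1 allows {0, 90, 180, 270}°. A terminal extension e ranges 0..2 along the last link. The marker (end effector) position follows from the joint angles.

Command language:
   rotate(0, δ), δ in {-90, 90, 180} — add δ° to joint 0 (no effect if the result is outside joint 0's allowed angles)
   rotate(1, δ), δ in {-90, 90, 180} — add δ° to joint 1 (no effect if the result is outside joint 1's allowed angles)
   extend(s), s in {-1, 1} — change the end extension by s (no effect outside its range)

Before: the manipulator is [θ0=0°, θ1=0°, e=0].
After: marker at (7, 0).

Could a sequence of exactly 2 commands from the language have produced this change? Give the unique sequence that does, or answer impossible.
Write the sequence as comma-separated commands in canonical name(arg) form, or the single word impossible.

extend(1), extend(1)

begin: [θ0=0°, θ1=0°, e=0]
[1] after extend(1): [θ0=0°, θ1=0°, e=1]
[2] after extend(1): [θ0=0°, θ1=0°, e=2]
all 64 alternatives checked — unique.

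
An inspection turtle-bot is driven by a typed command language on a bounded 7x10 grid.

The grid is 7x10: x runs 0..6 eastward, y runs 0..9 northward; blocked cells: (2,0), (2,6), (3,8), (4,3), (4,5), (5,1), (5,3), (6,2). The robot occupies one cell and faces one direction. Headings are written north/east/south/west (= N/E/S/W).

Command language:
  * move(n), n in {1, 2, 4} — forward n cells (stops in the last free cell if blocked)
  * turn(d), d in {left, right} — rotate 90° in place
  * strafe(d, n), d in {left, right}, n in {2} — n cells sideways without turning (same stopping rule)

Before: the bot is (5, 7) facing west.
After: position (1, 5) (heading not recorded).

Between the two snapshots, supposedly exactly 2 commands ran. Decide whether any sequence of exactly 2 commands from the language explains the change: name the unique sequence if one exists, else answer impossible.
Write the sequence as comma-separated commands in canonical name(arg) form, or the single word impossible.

key: order matters: swapping move(4) and strafe(left, 2) lands elsewhere
t0: (5, 7) facing west
[1] after move(4): (1, 7) facing west
[2] after strafe(left, 2): (1, 5) facing west
no rival 2-sequence matches.

move(4), strafe(left, 2)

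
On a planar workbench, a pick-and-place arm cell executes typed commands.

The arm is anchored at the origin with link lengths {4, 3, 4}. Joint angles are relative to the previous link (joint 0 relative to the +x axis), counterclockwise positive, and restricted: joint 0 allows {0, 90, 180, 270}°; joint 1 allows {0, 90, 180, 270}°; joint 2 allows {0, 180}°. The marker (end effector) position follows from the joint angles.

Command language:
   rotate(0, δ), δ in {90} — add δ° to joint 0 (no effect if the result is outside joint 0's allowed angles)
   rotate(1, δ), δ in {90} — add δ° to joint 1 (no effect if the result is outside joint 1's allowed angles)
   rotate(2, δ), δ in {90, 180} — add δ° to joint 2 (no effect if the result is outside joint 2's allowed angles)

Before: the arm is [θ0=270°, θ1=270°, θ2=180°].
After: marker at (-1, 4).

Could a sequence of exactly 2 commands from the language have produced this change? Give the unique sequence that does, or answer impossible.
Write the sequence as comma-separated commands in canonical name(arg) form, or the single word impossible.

rotate(0, 90), rotate(0, 90)

begin: [θ0=270°, θ1=270°, θ2=180°]
[1] after rotate(0, 90): [θ0=0°, θ1=270°, θ2=180°]
[2] after rotate(0, 90): [θ0=90°, θ1=270°, θ2=180°]
uniquely the one of 16 2-step routes that fits.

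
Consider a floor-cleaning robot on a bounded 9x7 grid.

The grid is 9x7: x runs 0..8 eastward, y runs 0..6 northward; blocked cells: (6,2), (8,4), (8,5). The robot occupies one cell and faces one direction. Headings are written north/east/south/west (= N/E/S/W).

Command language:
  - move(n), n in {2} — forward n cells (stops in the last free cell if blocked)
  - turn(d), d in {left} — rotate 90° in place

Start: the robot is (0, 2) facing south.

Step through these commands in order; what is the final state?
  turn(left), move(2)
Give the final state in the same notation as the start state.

(2, 2) facing east

begin: (0, 2) facing south
step 1 (turn(left)): (0, 2) facing east
step 2 (move(2)): (2, 2) facing east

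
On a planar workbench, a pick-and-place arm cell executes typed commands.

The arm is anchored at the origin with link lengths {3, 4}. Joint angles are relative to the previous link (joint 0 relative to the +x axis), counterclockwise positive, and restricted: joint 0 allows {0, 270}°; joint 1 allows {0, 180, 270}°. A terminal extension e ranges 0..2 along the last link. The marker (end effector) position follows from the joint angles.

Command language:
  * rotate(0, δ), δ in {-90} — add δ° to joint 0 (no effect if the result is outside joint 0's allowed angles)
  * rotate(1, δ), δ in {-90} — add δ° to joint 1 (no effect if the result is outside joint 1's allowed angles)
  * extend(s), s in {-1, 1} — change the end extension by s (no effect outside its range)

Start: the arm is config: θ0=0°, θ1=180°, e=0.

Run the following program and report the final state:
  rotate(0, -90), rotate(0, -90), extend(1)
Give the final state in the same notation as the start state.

config: θ0=270°, θ1=180°, e=1

from: config: θ0=0°, θ1=180°, e=0
step 1 (rotate(0, -90)): config: θ0=270°, θ1=180°, e=0
step 2 (rotate(0, -90)): config: θ0=270°, θ1=180°, e=0
step 3 (extend(1)): config: θ0=270°, θ1=180°, e=1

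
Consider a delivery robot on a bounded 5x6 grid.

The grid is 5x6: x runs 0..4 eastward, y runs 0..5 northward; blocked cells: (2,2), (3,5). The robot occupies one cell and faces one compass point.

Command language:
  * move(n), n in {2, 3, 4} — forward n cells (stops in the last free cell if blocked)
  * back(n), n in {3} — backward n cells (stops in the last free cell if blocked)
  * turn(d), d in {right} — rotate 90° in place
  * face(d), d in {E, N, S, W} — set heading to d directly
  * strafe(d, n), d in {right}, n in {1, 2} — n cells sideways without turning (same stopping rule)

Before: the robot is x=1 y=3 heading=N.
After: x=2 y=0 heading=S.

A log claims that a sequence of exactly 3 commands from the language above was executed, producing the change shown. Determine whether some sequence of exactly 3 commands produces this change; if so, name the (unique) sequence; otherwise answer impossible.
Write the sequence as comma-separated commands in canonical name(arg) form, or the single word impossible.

back(3), strafe(right, 1), face(S)

key: position moved to (2,0) AND the heading swung to S — translation plus rotation needed
from: x=1 y=3 heading=N
t=1 back(3) ⇒ x=1 y=0 heading=N
t=2 strafe(right, 1) ⇒ x=2 y=0 heading=N
t=3 face(S) ⇒ x=2 y=0 heading=S
no rival 3-sequence matches.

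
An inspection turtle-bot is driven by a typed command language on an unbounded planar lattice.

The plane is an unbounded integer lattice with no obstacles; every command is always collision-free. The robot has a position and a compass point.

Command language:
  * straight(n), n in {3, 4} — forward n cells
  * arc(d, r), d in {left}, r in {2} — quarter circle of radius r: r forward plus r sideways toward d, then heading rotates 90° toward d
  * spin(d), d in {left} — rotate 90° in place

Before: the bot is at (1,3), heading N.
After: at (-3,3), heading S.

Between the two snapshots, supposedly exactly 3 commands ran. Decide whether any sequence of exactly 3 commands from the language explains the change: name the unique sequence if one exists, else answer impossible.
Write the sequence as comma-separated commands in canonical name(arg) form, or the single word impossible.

spin(left), straight(4), spin(left)

key: cell and facing (now S) both changed — the 3 commands mix motion and turning
initial: at (1,3), heading N
1. spin(left) → at (1,3), heading W
2. straight(4) → at (-3,3), heading W
3. spin(left) → at (-3,3), heading S
uniquely the one of 64 3-step routes that fits.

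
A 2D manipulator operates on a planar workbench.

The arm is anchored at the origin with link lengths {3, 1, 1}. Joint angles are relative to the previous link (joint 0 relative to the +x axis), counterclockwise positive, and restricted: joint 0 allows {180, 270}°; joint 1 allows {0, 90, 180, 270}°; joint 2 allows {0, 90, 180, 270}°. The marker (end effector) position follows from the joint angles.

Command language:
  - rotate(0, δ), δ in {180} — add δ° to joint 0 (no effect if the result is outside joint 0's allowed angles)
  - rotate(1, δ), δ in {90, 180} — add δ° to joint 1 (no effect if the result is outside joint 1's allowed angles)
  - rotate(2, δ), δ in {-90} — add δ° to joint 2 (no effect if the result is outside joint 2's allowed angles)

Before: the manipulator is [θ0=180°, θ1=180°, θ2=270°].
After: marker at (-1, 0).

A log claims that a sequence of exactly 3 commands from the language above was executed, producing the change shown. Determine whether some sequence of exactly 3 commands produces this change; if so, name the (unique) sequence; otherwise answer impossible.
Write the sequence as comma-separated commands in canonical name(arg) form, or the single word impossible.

rotate(2, -90), rotate(2, -90), rotate(2, -90)

initial: [θ0=180°, θ1=180°, θ2=270°]
[1] after rotate(2, -90): [θ0=180°, θ1=180°, θ2=180°]
[2] after rotate(2, -90): [θ0=180°, θ1=180°, θ2=90°]
[3] after rotate(2, -90): [θ0=180°, θ1=180°, θ2=0°]
no rival 3-sequence matches.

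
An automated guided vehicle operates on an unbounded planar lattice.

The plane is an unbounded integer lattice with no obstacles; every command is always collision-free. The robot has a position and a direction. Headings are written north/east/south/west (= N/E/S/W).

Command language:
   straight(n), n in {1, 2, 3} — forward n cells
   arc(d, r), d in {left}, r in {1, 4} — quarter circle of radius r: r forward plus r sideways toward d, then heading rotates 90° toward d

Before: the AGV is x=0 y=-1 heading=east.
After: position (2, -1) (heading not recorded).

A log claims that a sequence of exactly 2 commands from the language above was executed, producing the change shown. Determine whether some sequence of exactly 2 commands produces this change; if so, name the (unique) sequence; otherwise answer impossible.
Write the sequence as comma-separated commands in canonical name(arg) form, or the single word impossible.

from: x=0 y=-1 heading=east
step 1 (straight(1)): x=1 y=-1 heading=east
step 2 (straight(1)): x=2 y=-1 heading=east
no other 2-command option fits: unique.

straight(1), straight(1)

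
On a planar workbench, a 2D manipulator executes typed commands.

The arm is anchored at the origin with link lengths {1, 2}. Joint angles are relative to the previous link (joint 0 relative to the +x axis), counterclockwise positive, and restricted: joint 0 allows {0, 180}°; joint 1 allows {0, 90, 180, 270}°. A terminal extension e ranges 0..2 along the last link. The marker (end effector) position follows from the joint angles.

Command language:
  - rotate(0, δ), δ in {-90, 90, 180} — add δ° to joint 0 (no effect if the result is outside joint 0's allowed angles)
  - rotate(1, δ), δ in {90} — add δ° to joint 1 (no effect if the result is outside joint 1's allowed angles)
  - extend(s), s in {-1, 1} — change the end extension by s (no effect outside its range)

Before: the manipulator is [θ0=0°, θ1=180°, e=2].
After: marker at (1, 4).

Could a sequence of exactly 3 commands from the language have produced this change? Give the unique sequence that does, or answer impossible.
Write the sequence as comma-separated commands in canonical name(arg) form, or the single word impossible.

rotate(1, 90), rotate(1, 90), rotate(1, 90)

initial: [θ0=0°, θ1=180°, e=2]
t=1 rotate(1, 90) ⇒ [θ0=0°, θ1=270°, e=2]
t=2 rotate(1, 90) ⇒ [θ0=0°, θ1=0°, e=2]
t=3 rotate(1, 90) ⇒ [θ0=0°, θ1=90°, e=2]
all 216 alternatives checked — unique.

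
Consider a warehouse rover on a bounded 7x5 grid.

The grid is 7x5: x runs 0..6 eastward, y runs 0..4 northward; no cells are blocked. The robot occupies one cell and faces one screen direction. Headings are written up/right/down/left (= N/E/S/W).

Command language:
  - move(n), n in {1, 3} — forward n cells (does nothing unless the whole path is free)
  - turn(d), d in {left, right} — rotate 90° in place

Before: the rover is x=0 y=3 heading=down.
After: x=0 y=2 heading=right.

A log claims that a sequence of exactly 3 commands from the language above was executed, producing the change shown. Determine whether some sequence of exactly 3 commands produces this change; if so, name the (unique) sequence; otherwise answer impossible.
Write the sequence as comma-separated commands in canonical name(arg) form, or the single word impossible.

move(1), move(3), turn(left)

key: position moved to (0,2) AND the heading swung to E — translation plus rotation needed
start: x=0 y=3 heading=down
t=1 move(1) ⇒ x=0 y=2 heading=down
t=2 move(3) ⇒ x=0 y=2 heading=down
t=3 turn(left) ⇒ x=0 y=2 heading=right
no rival 3-sequence matches.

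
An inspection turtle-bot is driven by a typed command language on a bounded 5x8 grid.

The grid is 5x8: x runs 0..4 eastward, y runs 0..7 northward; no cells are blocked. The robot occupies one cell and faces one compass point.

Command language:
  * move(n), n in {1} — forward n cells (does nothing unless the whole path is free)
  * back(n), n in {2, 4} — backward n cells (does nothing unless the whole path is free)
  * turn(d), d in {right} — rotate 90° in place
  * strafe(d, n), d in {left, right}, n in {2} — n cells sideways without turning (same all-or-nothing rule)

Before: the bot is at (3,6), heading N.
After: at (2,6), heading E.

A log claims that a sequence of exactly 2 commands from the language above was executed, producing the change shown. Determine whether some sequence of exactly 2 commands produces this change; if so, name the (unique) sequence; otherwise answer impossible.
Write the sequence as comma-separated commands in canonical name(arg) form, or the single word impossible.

checked all 2-command options: none fits.

impossible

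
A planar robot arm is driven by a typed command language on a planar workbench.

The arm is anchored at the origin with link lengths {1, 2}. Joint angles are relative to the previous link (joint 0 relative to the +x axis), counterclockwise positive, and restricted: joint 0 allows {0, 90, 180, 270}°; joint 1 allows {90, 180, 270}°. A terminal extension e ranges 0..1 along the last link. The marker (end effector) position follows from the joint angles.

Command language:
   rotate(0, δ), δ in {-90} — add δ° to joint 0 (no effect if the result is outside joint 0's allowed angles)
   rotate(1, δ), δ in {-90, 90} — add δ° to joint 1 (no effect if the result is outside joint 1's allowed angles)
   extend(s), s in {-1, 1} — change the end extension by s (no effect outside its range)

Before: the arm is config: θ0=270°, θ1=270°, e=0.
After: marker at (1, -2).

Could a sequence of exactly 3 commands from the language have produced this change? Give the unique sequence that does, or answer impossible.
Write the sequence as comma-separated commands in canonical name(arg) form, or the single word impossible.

from: config: θ0=270°, θ1=270°, e=0
t=1 rotate(0, -90) ⇒ config: θ0=180°, θ1=270°, e=0
t=2 rotate(0, -90) ⇒ config: θ0=90°, θ1=270°, e=0
t=3 rotate(0, -90) ⇒ config: θ0=0°, θ1=270°, e=0
all 125 alternatives checked — unique.

rotate(0, -90), rotate(0, -90), rotate(0, -90)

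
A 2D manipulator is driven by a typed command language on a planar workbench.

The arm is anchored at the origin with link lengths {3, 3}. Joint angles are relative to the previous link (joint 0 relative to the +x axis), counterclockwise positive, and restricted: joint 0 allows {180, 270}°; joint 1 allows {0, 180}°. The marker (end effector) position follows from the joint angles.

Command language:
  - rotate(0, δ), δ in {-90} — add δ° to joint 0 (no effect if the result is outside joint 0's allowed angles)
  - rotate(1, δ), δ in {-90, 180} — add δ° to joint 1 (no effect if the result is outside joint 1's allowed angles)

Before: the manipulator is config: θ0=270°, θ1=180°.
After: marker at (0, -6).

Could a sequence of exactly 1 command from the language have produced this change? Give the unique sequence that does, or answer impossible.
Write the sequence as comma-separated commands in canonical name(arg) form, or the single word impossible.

rotate(1, 180)

t0: config: θ0=270°, θ1=180°
1. rotate(1, 180) → config: θ0=270°, θ1=0°
no other 1-command option fits: unique.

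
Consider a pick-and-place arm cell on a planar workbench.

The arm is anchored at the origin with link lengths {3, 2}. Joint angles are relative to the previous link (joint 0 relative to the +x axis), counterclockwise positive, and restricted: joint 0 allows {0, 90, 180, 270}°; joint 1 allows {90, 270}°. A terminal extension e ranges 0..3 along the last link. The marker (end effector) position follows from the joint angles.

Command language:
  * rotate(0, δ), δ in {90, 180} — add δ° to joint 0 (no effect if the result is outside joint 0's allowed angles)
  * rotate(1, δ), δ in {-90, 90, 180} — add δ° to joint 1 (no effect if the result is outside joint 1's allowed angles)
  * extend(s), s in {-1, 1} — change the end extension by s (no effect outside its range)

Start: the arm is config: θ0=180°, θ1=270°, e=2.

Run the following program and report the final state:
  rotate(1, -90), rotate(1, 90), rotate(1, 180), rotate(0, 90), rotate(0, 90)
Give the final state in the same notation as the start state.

config: θ0=0°, θ1=90°, e=2

start: config: θ0=180°, θ1=270°, e=2
step 1 (rotate(1, -90)): config: θ0=180°, θ1=270°, e=2
step 2 (rotate(1, 90)): config: θ0=180°, θ1=270°, e=2
step 3 (rotate(1, 180)): config: θ0=180°, θ1=90°, e=2
step 4 (rotate(0, 90)): config: θ0=270°, θ1=90°, e=2
step 5 (rotate(0, 90)): config: θ0=0°, θ1=90°, e=2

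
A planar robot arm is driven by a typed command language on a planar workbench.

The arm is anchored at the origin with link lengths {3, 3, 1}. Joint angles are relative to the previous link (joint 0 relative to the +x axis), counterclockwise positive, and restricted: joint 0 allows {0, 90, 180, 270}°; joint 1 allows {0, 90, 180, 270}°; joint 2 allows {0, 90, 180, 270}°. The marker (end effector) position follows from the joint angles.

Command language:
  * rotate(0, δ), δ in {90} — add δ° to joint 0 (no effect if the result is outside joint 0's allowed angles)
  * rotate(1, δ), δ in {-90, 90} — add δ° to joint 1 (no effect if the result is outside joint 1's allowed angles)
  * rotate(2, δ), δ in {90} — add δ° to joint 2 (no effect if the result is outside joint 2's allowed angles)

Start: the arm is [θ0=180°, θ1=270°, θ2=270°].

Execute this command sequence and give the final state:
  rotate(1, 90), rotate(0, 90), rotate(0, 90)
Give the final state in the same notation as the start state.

from: [θ0=180°, θ1=270°, θ2=270°]
1. rotate(1, 90) → [θ0=180°, θ1=0°, θ2=270°]
2. rotate(0, 90) → [θ0=270°, θ1=0°, θ2=270°]
3. rotate(0, 90) → [θ0=0°, θ1=0°, θ2=270°]

[θ0=0°, θ1=0°, θ2=270°]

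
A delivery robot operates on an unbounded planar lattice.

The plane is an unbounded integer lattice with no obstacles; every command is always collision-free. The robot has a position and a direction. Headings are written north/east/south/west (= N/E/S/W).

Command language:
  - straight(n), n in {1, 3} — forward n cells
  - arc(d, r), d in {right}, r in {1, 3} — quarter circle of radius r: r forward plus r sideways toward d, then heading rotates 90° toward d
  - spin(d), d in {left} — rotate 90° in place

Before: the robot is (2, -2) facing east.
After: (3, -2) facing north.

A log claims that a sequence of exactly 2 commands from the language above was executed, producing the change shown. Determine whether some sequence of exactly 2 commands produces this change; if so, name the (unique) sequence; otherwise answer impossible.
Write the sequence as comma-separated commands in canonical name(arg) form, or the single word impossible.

straight(1), spin(left)

key: cell and facing (now N) both changed — the 2 commands mix motion and turning
from: (2, -2) facing east
1. straight(1) → (3, -2) facing east
2. spin(left) → (3, -2) facing north
no rival 2-sequence matches.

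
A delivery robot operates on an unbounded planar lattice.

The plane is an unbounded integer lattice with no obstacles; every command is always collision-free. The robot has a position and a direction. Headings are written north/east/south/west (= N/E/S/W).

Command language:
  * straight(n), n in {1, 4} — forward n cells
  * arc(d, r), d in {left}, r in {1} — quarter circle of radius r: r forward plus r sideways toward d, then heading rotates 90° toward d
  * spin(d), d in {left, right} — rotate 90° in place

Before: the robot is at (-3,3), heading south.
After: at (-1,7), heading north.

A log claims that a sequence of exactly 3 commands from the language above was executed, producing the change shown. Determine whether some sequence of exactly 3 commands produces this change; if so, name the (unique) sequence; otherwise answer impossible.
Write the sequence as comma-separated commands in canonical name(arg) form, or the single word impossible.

arc(left, 1), arc(left, 1), straight(4)

key: running straight(4) before arc(left, 1) would end elsewhere — order is forced
t0: at (-3,3), heading south
[1] after arc(left, 1): at (-2,2), heading east
[2] after arc(left, 1): at (-1,3), heading north
[3] after straight(4): at (-1,7), heading north
no rival 3-sequence matches.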